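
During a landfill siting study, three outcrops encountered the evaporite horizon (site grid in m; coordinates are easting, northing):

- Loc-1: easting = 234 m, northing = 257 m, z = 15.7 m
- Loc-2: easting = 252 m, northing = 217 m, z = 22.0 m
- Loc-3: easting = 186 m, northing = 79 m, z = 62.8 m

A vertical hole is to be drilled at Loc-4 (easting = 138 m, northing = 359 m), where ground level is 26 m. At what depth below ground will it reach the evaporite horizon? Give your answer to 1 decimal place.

18.9 m

Let the plane be z = a·easting + b·northing + c.
Loc-2−Loc-1: 18a − 40b = 6.3;  Loc-3−Loc-1: −48a − 178b = 47.1.
Solving gives a = −0.14883, b = −0.22447.
Then c = 15.7 − a·234 − b·257 = 108.22.
At (138, 359): z_contact = −20.54 − 80.59 + 108.22 = 7.09 m.
Depth below ground = 26 − 7.09 = 18.9 m.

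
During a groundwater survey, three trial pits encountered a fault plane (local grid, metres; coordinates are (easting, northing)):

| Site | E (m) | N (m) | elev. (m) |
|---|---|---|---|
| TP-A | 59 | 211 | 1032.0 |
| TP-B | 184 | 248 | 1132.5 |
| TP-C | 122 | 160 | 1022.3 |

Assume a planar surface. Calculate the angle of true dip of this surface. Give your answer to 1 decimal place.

Two edge vectors: TP-A→TP-B = (125, 37, 100.5), TP-A→TP-C = (63, -51, -9.7).
Normal n = (TP-A→TP-B) × (TP-A→TP-C) = (4766.6, 7544, -8706).
So ∂z/∂E = −n_x/n_z = 0.54751 and ∂z/∂N = −n_y/n_z = 0.86653.
Gradient magnitude |∇z| = √(a² + b²) = √(0.29976 + 0.75087) = 1.02501.
True dip = arctan(1.02501) = 45.7°, dipping toward SSW (azimuth ≈ 212°).

45.7°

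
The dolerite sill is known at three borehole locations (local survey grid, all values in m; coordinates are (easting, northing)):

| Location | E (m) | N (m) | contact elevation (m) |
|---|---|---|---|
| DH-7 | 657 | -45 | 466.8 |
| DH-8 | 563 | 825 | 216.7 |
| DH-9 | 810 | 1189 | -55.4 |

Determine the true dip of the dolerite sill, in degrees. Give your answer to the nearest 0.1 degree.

34.3°

Two edge vectors: DH-7→DH-8 = (-94, 870, -250.1), DH-7→DH-9 = (153, 1234, -522.2).
Normal n = (DH-7→DH-8) × (DH-7→DH-9) = (-145690.6, -87352.1, -249106).
So ∂z/∂E = −n_x/n_z = −0.58485 and ∂z/∂N = −n_y/n_z = −0.35066.
Gradient magnitude |∇z| = √(a² + b²) = √(0.34205 + 0.12296) = 0.68192.
True dip = arctan(0.68192) = 34.3°, dipping toward ENE (azimuth ≈ 059°).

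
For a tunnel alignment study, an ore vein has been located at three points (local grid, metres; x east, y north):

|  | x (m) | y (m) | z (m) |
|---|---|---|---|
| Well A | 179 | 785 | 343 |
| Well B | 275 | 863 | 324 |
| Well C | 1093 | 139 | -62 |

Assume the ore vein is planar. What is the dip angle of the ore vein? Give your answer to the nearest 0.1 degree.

20.1°

Two edge vectors: Well A→Well B = (96, 78, -19), Well A→Well C = (914, -646, -405).
Normal n = (Well A→Well B) × (Well A→Well C) = (-43864, 21514, -133308).
So ∂z/∂x = −n_x/n_z = −0.32904 and ∂z/∂y = −n_y/n_z = 0.16139.
Gradient magnitude |∇z| = √(a² + b²) = √(0.10827 + 0.02605) = 0.36649.
True dip = arctan(0.36649) = 20.1°, dipping toward ESE (azimuth ≈ 116°).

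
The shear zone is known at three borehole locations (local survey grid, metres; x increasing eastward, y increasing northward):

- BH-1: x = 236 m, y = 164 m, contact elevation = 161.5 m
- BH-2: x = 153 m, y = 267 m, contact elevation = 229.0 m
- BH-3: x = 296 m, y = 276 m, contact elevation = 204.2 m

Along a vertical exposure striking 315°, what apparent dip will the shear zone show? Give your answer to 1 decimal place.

Two edge vectors: BH-1→BH-2 = (-83, 103, 67.5), BH-1→BH-3 = (60, 112, 42.7).
Normal n = (BH-1→BH-2) × (BH-1→BH-3) = (-3161.9, 7594.1, -15476).
So ∂z/∂x = −n_x/n_z = −0.20431 and ∂z/∂y = −n_y/n_z = 0.49070.
Unit vector along 315° is (sin 315°, cos 315°) = (-0.7071, 0.7071).
Slope in that direction = a·(-0.7071) + b·(0.7071) = 0.49145.
Apparent dip = arctan|0.49145| = 26.2° (true dip is 28.0°, so apparent ≤ true as expected).

26.2°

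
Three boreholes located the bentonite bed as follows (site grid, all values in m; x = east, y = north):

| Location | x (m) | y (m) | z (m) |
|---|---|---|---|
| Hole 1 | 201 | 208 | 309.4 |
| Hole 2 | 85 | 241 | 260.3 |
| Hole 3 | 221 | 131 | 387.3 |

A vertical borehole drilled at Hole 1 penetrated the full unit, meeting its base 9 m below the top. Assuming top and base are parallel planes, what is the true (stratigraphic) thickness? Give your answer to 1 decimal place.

6.4 m

Two edge vectors: Hole 1→Hole 2 = (-116, 33, -49.1), Hole 1→Hole 3 = (20, -77, 77.9).
Normal n = (Hole 1→Hole 2) × (Hole 1→Hole 3) = (-1210, 8054.4, 8272).
So ∂z/∂x = −n_x/n_z = 0.14628 and ∂z/∂y = −n_y/n_z = −0.97369.
|∇z| = √(a²+b²) = 0.98462, so dip δ = arctan(0.98462) = 44.56°.
True thickness = vertical thickness × cos δ = 9 × cos 44.56° = 6.4 m.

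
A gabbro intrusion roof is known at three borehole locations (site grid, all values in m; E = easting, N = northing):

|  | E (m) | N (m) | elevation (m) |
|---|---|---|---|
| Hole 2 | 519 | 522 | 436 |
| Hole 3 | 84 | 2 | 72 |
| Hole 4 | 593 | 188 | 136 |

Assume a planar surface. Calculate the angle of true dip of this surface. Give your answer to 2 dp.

41.25°

Let the plane be z = a·E + b·N + c.
Hole 3−Hole 2: −435a − 520b = −364;  Hole 4−Hole 2: 74a − 334b = −300.
Solving gives a = −0.18732, b = 0.85670.
Gradient magnitude |∇z| = √(a² + b²) = √(0.03509 + 0.73394) = 0.87694.
True dip = arctan(0.87694) = 41.25°, dipping toward SSE (azimuth ≈ 168°).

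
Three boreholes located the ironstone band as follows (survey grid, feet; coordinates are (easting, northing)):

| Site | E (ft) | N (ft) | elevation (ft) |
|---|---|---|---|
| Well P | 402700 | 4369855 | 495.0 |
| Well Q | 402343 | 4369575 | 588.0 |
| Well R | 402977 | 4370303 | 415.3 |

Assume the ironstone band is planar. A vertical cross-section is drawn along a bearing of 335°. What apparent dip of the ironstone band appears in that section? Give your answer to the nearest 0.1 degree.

4.0°

Two edge vectors: Well P→Well Q = (-357, -280, 93), Well P→Well R = (277, 448, -79.7).
Normal n = (Well P→Well Q) × (Well P→Well R) = (-19348, -2691.9, -82376).
So ∂z/∂E = −n_x/n_z = −0.23487 and ∂z/∂N = −n_y/n_z = −0.03268.
Unit vector along 335° is (sin 335°, cos 335°) = (-0.4226, 0.9063).
Slope in that direction = a·(-0.4226) + b·(0.9063) = 0.06965.
Apparent dip = arctan|0.06965| = 4.0° (true dip is 13.3°, so apparent ≤ true as expected).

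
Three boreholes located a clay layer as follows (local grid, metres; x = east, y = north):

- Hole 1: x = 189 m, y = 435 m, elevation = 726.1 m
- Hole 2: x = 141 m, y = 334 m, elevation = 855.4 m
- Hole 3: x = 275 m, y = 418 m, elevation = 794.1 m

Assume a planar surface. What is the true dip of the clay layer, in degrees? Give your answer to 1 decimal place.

57.9°

Two edge vectors: Hole 1→Hole 2 = (-48, -101, 129.3), Hole 1→Hole 3 = (86, -17, 68).
Normal n = (Hole 1→Hole 2) × (Hole 1→Hole 3) = (-4669.9, 14383.8, 9502).
So ∂z/∂x = −n_x/n_z = 0.49146 and ∂z/∂y = −n_y/n_z = −1.51377.
Gradient magnitude |∇z| = √(a² + b²) = √(0.24154 + 2.29149) = 1.59155.
True dip = arctan(1.59155) = 57.9°, dipping toward NNW (azimuth ≈ 342°).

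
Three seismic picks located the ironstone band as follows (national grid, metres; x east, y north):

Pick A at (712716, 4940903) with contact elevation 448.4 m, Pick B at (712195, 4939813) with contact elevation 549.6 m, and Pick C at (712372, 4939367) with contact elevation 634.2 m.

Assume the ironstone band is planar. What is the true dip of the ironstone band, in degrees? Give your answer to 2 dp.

10.37°

Two edge vectors: Pick A→Pick B = (-521, -1090, 101.2), Pick A→Pick C = (-344, -1536, 185.8).
Normal n = (Pick A→Pick B) × (Pick A→Pick C) = (-47078.8, 61989, 425296).
So ∂z/∂x = −n_x/n_z = 0.11070 and ∂z/∂y = −n_y/n_z = −0.14575.
Gradient magnitude |∇z| = √(a² + b²) = √(0.01225 + 0.02124) = 0.18303.
True dip = arctan(0.18303) = 10.37°, dipping toward NW (azimuth ≈ 323°).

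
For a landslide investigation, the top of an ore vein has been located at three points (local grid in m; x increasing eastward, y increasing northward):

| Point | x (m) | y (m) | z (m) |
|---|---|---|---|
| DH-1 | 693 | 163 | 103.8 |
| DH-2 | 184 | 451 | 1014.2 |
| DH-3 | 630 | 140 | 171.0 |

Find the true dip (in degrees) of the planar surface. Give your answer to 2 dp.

Two edge vectors: DH-1→DH-2 = (-509, 288, 910.4), DH-1→DH-3 = (-63, -23, 67.2).
Normal n = (DH-1→DH-2) × (DH-1→DH-3) = (40292.8, -23150.4, 29851).
So ∂z/∂x = −n_x/n_z = −1.34980 and ∂z/∂y = −n_y/n_z = 0.77553.
Gradient magnitude |∇z| = √(a² + b²) = √(1.82195 + 0.60145) = 1.55673.
True dip = arctan(1.55673) = 57.28°, dipping toward ESE (azimuth ≈ 120°).

57.28°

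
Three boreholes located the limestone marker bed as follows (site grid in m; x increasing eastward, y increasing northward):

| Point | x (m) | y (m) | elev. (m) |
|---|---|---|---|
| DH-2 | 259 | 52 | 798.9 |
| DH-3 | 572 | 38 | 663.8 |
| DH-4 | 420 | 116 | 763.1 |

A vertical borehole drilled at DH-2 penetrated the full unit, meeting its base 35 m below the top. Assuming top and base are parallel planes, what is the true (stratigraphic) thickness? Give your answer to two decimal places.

Let the plane be z = a·x + b·y + c.
DH-3−DH-2: 313a − 14b = −135.1;  DH-4−DH-2: 161a + 64b = −35.8.
Solving gives a = −0.41046, b = 0.47320.
|∇z| = √(a²+b²) = 0.62642, so dip δ = arctan(0.62642) = 32.06°.
True thickness = vertical thickness × cos δ = 35 × cos 32.06° = 29.66 m.

29.66 m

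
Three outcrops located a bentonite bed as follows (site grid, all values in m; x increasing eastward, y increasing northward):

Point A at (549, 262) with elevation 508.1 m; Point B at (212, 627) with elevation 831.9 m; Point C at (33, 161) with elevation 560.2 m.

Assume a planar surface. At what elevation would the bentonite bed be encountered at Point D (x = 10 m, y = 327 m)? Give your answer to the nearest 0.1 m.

677.2 m

Two edge vectors: Point A→Point B = (-337, 365, 323.8), Point A→Point C = (-516, -101, 52.1).
Normal n = (Point A→Point B) × (Point A→Point C) = (51720.3, -149523.1, 222377).
So ∂z/∂x = −n_x/n_z = −0.23258 and ∂z/∂y = −n_y/n_z = 0.67239.
Intercept c from Point A: 508.1 + 127.69 − 176.17 = 459.62.
At (10, 327): z = −2.3 + 219.9 + 459.62 = 677.2 m.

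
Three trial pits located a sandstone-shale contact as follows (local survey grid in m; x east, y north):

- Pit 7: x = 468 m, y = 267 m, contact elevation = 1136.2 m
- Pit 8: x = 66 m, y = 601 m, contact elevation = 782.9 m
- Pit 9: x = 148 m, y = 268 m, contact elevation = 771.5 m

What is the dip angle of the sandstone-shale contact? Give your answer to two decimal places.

Let the plane be z = a·x + b·y + c.
Pit 8−Pit 7: −402a + 334b = −353.3;  Pit 9−Pit 7: −320a + 1b = −364.7.
Solving gives a = 1.14067, b = 0.31512.
Gradient magnitude |∇z| = √(a² + b²) = √(1.30113 + 0.09930) = 1.18340.
True dip = arctan(1.18340) = 49.80°, dipping toward WSW (azimuth ≈ 255°).

49.80°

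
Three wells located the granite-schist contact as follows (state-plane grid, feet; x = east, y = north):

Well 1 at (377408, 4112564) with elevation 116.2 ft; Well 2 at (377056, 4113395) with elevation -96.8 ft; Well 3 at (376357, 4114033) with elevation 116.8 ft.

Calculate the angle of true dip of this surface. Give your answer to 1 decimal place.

47.2°

Two edge vectors: Well 1→Well 2 = (-352, 831, -213), Well 1→Well 3 = (-1051, 1469, 0.6).
Normal n = (Well 1→Well 2) × (Well 1→Well 3) = (313395.6, 224074.2, 356293).
So ∂z/∂x = −n_x/n_z = −0.87960 and ∂z/∂y = −n_y/n_z = −0.62890.
Gradient magnitude |∇z| = √(a² + b²) = √(0.77370 + 0.39552) = 1.08130.
True dip = arctan(1.08130) = 47.2°, dipping toward NE (azimuth ≈ 054°).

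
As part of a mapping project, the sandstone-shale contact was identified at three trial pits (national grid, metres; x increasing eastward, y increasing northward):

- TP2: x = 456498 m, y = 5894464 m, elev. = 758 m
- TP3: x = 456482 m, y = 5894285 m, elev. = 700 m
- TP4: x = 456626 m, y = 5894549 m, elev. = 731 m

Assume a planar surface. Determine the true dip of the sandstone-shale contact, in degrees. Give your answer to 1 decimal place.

Two edge vectors: TP2→TP3 = (-16, -179, -58), TP2→TP4 = (128, 85, -27).
Normal n = (TP2→TP3) × (TP2→TP4) = (9763, -7856, 21552).
So ∂z/∂x = −n_x/n_z = −0.45300 and ∂z/∂y = −n_y/n_z = 0.36451.
Gradient magnitude |∇z| = √(a² + b²) = √(0.20521 + 0.13287) = 0.58144.
True dip = arctan(0.58144) = 30.2°, dipping toward SE (azimuth ≈ 129°).

30.2°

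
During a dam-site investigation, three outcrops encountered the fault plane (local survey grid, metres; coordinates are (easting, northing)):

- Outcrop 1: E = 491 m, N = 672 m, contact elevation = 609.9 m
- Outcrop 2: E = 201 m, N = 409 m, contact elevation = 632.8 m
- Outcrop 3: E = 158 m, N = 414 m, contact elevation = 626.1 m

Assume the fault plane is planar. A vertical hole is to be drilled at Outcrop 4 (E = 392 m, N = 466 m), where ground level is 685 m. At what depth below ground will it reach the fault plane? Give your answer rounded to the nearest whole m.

41 m

Two edge vectors: Outcrop 1→Outcrop 2 = (-290, -263, 22.9), Outcrop 1→Outcrop 3 = (-333, -258, 16.2).
Normal n = (Outcrop 1→Outcrop 2) × (Outcrop 1→Outcrop 3) = (1647.6, -2927.7, -12759).
So ∂z/∂E = −n_x/n_z = 0.12913 and ∂z/∂N = −n_y/n_z = −0.22946.
Intercept c from Outcrop 1: 609.9 − 63.40 + 154.20 = 700.69.
At (392, 466): z_contact = 50.6 − 106.9 + 700.69 = 644.4 m.
Depth below ground = 685 − 644.4 = 41 m.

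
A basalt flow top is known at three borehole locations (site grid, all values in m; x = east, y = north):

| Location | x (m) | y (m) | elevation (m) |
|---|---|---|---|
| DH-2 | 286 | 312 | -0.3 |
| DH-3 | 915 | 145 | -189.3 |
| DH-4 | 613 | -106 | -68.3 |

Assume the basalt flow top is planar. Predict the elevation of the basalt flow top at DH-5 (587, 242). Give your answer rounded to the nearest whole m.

-92 m

Let the plane be z = a·x + b·y + c.
DH-3−DH-2: 629a − 167b = −189;  DH-4−DH-2: 327a − 418b = −68.
Solving gives a = −0.32473, b = −0.09136.
Then c = -0.3 − a·286 − b·312 = 121.08.
At (587, 242): z = −190.6 − 22.1 + 121.08 = -91.6 m.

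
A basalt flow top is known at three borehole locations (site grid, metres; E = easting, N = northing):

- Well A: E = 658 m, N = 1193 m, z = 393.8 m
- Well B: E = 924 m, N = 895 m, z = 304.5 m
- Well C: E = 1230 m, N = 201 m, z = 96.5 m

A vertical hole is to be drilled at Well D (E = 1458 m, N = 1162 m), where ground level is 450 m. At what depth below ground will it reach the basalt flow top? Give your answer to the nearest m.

Two edge vectors: Well A→Well B = (266, -298, -89.3), Well A→Well C = (572, -992, -297.3).
Normal n = (Well A→Well B) × (Well A→Well C) = (9.8, 28002.2, -93416).
So ∂z/∂E = −n_x/n_z = 0.00010 and ∂z/∂N = −n_y/n_z = 0.29976.
Intercept c from Well A: 393.8 − 0.07 − 357.61 = 36.12.
At (1458, 1162): z_contact = 0.2 + 348.3 + 36.12 = 384.6 m.
Depth below ground = 450 − 384.6 = 65 m.

65 m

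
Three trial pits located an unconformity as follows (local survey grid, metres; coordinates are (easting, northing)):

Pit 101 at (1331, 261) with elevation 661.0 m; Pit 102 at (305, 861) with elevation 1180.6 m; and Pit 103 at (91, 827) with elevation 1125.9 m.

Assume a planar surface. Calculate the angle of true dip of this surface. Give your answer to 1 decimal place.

45.8°

Let the plane be z = a·E + b·N + c.
Pit 102−Pit 101: −1026a + 600b = 519.6;  Pit 103−Pit 101: −1240a + 566b = 464.9.
Solving gives a = 0.09281, b = 1.02470.
Gradient magnitude |∇z| = √(a² + b²) = √(0.00861 + 1.05000) = 1.02889.
True dip = arctan(1.02889) = 45.8°, dipping toward S (azimuth ≈ 185°).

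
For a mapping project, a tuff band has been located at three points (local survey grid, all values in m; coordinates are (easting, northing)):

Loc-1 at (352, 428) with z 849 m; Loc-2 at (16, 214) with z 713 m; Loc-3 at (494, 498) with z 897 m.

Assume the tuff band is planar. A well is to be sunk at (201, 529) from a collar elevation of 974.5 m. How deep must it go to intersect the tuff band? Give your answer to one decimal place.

95.2 m

Two edge vectors: Loc-1→Loc-2 = (-336, -214, -136), Loc-1→Loc-3 = (142, 70, 48).
Normal n = (Loc-1→Loc-2) × (Loc-1→Loc-3) = (-752, -3184, 6868).
So ∂z/∂E = −n_x/n_z = 0.10949 and ∂z/∂N = −n_y/n_z = 0.46360.
Intercept c from Loc-1: 849 − 38.54 − 198.42 = 612.04.
At (201, 529): z_contact = 22.01 + 245.24 + 612.04 = 879.29 m.
Depth below ground = 974.5 − 879.29 = 95.2 m.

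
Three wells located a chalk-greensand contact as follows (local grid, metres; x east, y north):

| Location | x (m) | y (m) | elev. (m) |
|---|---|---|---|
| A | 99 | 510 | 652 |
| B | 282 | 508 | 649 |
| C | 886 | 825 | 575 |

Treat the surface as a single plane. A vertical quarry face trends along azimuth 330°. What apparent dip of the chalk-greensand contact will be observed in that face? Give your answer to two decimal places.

9.22°

Let the plane be z = a·x + b·y + c.
B−A: 183a − 2b = −3;  C−A: 787a + 315b = −77.
Solving gives a = −0.01856, b = −0.19808.
Unit vector along 330° is (sin 330°, cos 330°) = (-0.5000, 0.8660).
Slope in that direction = a·(-0.5000) + b·(0.8660) = −0.16226.
Apparent dip = arctan|0.16226| = 9.22° (true dip is 11.3°, so apparent ≤ true as expected).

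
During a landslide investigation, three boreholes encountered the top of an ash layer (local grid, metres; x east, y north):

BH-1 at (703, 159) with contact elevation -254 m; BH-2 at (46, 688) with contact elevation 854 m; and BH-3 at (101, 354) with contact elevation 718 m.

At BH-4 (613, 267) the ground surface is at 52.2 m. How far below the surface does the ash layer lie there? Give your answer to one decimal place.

Two edge vectors: BH-1→BH-2 = (-657, 529, 1108), BH-1→BH-3 = (-602, 195, 972).
Normal n = (BH-1→BH-2) × (BH-1→BH-3) = (298128, -28412, 190343).
So ∂z/∂x = −n_x/n_z = −1.56627 and ∂z/∂y = −n_y/n_z = 0.14927.
Intercept c from BH-1: -254 + 1101.09 − 23.73 = 823.35.
At (613, 267): z_contact = −960.12 + 39.85 + 823.35 = -96.92 m.
Depth below ground = 52.2 − (-96.92) = 149.1 m.

149.1 m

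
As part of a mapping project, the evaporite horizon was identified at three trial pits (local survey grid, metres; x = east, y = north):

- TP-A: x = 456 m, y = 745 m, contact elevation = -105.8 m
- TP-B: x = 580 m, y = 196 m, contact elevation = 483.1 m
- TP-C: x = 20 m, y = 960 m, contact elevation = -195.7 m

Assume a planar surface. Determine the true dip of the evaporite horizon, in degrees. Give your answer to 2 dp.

50.44°

Let the plane be z = a·x + b·y + c.
TP-B−TP-A: 124a − 549b = 588.9;  TP-C−TP-A: −436a + 215b = −89.9.
Solving gives a = −0.36322, b = −1.15472.
Gradient magnitude |∇z| = √(a² + b²) = √(0.13193 + 1.33337) = 1.21050.
True dip = arctan(1.21050) = 50.44°, dipping toward NNE (azimuth ≈ 017°).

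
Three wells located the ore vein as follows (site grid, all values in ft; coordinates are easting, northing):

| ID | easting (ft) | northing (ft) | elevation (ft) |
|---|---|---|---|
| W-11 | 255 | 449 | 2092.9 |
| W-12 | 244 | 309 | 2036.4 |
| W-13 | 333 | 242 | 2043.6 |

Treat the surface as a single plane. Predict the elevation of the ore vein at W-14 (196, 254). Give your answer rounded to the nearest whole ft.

Two edge vectors: W-11→W-12 = (-11, -140, -56.5), W-11→W-13 = (78, -207, -49.3).
Normal n = (W-11→W-12) × (W-11→W-13) = (-4793.5, -4949.3, 13197).
So ∂z/∂easting = −n_x/n_z = 0.36323 and ∂z/∂northing = −n_y/n_z = 0.37503.
Intercept c from W-11: 2092.9 − 92.62 − 168.39 = 1831.89.
At (196, 254): z = 71.2 + 95.3 + 1831.89 = 1998.3 ft.

1998 ft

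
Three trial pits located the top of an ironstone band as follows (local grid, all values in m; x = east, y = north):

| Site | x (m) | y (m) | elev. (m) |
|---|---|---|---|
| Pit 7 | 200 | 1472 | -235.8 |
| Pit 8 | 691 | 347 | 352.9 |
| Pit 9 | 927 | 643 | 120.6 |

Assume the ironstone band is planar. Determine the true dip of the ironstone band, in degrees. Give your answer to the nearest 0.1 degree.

Two edge vectors: Pit 7→Pit 8 = (491, -1125, 588.7), Pit 7→Pit 9 = (727, -829, 356.4).
Normal n = (Pit 7→Pit 8) × (Pit 7→Pit 9) = (87082.3, 252992.5, 410836).
So ∂z/∂x = −n_x/n_z = −0.21196 and ∂z/∂y = −n_y/n_z = −0.61580.
Gradient magnitude |∇z| = √(a² + b²) = √(0.04493 + 0.37921) = 0.65126.
True dip = arctan(0.65126) = 33.1°, dipping toward NNE (azimuth ≈ 019°).

33.1°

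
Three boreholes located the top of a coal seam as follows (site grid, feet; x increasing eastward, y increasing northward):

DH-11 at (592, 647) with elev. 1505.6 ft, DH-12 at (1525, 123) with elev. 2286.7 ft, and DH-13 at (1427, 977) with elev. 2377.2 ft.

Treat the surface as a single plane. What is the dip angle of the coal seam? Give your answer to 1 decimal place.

Let the plane be z = a·x + b·y + c.
DH-12−DH-11: 933a − 524b = 781.1;  DH-13−DH-11: 835a + 330b = 871.6.
Solving gives a = 0.95848, b = 0.21596.
Gradient magnitude |∇z| = √(a² + b²) = √(0.91869 + 0.04664) = 0.98251.
True dip = arctan(0.98251) = 44.5°, dipping toward WSW (azimuth ≈ 257°).

44.5°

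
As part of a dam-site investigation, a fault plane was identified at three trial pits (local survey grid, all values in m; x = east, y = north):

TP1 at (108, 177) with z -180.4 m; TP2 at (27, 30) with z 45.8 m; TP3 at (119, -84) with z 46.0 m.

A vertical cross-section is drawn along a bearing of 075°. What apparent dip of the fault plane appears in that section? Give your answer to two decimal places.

53.06°

Let the plane be z = a·x + b·y + c.
TP2−TP1: −81a − 147b = 226.2;  TP3−TP1: 11a − 261b = 226.4.
Solving gives a = −1.13180, b = −0.91513.
Unit vector along 075° is (sin 75°, cos 75°) = (0.9659, 0.2588).
Slope in that direction = a·(0.9659) + b·(0.2588) = −1.33008.
Apparent dip = arctan|1.33008| = 53.06° (true dip is 55.5°, so apparent ≤ true as expected).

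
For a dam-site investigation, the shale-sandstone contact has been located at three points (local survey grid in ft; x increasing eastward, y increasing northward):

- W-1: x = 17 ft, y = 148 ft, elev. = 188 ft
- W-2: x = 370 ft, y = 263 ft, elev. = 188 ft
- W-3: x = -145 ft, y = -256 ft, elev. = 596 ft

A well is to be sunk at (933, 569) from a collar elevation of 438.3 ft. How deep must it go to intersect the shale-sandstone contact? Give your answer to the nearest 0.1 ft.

392.7 ft

Two edge vectors: W-1→W-2 = (353, 115, 0), W-1→W-3 = (-162, -404, 408).
Normal n = (W-1→W-2) × (W-1→W-3) = (46920, -144024, -123982).
So ∂z/∂x = −n_x/n_z = 0.37844 and ∂z/∂y = −n_y/n_z = −1.16165.
Intercept c from W-1: 188 − 6.43 + 171.92 = 353.49.
At (933, 569): z_contact = 353.09 − 660.98 + 353.49 = 45.60 ft.
Depth below ground = 438.3 − 45.60 = 392.7 ft.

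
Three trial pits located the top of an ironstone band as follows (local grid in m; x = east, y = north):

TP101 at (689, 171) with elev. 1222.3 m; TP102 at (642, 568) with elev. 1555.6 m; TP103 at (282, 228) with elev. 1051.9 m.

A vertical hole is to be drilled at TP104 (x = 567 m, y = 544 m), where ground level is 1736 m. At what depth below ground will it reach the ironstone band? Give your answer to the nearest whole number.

Let the plane be z = a·x + b·y + c.
TP102−TP101: −47a + 397b = 333.3;  TP103−TP101: −407a + 57b = −170.4.
Solving gives a = 0.54529, b = 0.90410.
Then c = 1222.3 − a·689 − b·171 = 691.99.
At (567, 544): z_contact = 309.2 + 491.8 + 691.99 = 1493.0 m.
Depth below ground = 1736 − 1493.0 = 243 m.

243 m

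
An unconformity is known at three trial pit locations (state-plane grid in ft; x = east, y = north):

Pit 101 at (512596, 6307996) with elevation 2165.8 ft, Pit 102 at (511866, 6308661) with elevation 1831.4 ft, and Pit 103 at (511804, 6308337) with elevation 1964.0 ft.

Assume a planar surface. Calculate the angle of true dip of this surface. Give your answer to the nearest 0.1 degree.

23.2°

Two edge vectors: Pit 101→Pit 102 = (-730, 665, -334.4), Pit 101→Pit 103 = (-792, 341, -201.8).
Normal n = (Pit 101→Pit 102) × (Pit 101→Pit 103) = (-20166.6, 117530.8, 277750).
So ∂z/∂x = −n_x/n_z = 0.07261 and ∂z/∂y = −n_y/n_z = −0.42315.
Gradient magnitude |∇z| = √(a² + b²) = √(0.00527 + 0.17906) = 0.42934.
True dip = arctan(0.42934) = 23.2°, dipping toward N (azimuth ≈ 350°).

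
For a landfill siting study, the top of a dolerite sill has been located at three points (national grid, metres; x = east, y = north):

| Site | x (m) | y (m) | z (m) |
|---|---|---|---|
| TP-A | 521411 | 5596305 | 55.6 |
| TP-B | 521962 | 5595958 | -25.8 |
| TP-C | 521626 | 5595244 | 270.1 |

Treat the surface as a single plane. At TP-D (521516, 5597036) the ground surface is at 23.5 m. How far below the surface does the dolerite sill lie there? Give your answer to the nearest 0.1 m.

Two edge vectors: TP-A→TP-B = (551, -347, -81.4), TP-A→TP-C = (215, -1061, 214.5).
Normal n = (TP-A→TP-B) × (TP-A→TP-C) = (-160796.9, -135690.5, -510006).
So ∂z/∂x = −n_x/n_z = −0.315284330 and ∂z/∂y = −n_y/n_z = −0.266056674.
Intercept c from TP-A: 55.6 + 164392.72 + 1488934.29 = 1653382.61.
At (521516, 5597036): z_contact = −164425.82 − 1489128.78 + 1653382.61 = -171.99 m.
Depth below ground = 23.5 − (-171.99) = 195.5 m.

195.5 m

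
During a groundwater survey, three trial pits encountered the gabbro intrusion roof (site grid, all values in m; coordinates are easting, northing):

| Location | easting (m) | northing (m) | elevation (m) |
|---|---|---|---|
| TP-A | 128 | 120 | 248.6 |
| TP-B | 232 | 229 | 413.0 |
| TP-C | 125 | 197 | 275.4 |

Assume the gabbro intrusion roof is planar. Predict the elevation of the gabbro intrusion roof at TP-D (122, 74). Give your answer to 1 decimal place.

223.5 m

Two edge vectors: TP-A→TP-B = (104, 109, 164.4), TP-A→TP-C = (-3, 77, 26.8).
Normal n = (TP-A→TP-B) × (TP-A→TP-C) = (-9737.6, -3280.4, 8335).
So ∂z/∂easting = −n_x/n_z = 1.16828 and ∂z/∂northing = −n_y/n_z = 0.39357.
Intercept c from TP-A: 248.6 − 149.54 − 47.23 = 51.83.
At (122, 74): z = 142.5 + 29.1 + 51.83 = 223.5 m.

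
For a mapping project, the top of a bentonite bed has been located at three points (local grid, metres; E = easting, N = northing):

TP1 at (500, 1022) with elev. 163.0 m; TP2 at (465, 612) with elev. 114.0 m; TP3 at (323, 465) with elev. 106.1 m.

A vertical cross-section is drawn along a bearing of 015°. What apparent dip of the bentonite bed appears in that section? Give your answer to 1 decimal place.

5.8°

Let the plane be z = a·E + b·N + c.
TP2−TP1: −35a − 410b = −49;  TP3−TP1: −177a − 557b = −56.9.
Solving gives a = −0.07469, b = 0.12589.
Unit vector along 015° is (sin 15°, cos 15°) = (0.2588, 0.9659).
Slope in that direction = a·(0.2588) + b·(0.9659) = 0.10227.
Apparent dip = arctan|0.10227| = 5.8° (true dip is 8.3°, so apparent ≤ true as expected).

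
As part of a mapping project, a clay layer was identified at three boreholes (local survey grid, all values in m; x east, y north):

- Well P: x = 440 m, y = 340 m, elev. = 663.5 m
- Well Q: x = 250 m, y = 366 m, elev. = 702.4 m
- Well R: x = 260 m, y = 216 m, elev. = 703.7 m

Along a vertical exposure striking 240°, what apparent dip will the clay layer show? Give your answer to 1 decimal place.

Two edge vectors: Well P→Well Q = (-190, 26, 38.9), Well P→Well R = (-180, -124, 40.2).
Normal n = (Well P→Well Q) × (Well P→Well R) = (5868.8, 636, 28240).
So ∂z/∂x = −n_x/n_z = −0.20782 and ∂z/∂y = −n_y/n_z = −0.02252.
Unit vector along 240° is (sin 240°, cos 240°) = (-0.8660, -0.5000).
Slope in that direction = a·(-0.8660) + b·(-0.5000) = 0.19124.
Apparent dip = arctan|0.19124| = 10.8° (true dip is 11.8°, so apparent ≤ true as expected).

10.8°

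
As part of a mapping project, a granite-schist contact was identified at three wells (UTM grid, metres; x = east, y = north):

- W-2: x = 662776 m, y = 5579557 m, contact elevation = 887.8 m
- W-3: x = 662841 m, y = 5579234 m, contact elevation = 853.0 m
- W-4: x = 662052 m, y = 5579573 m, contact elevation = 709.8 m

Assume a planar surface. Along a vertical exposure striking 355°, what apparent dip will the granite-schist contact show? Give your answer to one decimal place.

Let the plane be z = a·x + b·y + c.
W-3−W-2: 65a − 323b = −34.8;  W-4−W-2: −724a + 16b = −178.
Solving gives a = 0.24935, b = 0.15792.
Unit vector along 355° is (sin 355°, cos 355°) = (-0.0872, 0.9962).
Slope in that direction = a·(-0.0872) + b·(0.9962) = 0.13559.
Apparent dip = arctan|0.13559| = 7.7° (true dip is 16.4°, so apparent ≤ true as expected).

7.7°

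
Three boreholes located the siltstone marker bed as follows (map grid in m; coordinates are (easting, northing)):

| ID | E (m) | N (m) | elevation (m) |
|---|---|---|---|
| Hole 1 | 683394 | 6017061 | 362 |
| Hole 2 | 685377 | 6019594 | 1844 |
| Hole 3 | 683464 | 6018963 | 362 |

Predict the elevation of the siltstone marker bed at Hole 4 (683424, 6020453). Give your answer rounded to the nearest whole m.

288 m

Let the plane be z = a·E + b·N + c.
Hole 2−Hole 1: 1983a + 2533b = 1482;  Hole 3−Hole 1: 70a + 1902b = 0.
Solving gives a = 0.78421948, b = −0.02886192.
Then c = 362 − a·683394 − b·6017061 = −361904.98.
At (683424, 6020453): z = 535954.4 − 173761.8 − 361904.98 = 287.6 m.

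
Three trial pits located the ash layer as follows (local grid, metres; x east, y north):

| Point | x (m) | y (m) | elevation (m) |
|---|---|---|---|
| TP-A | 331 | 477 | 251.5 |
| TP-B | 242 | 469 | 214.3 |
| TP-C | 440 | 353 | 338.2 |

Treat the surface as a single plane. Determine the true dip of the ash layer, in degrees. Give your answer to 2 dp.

28.43°

Let the plane be z = a·x + b·y + c.
TP-B−TP-A: −89a − 8b = −37.2;  TP-C−TP-A: 109a − 124b = 86.7.
Solving gives a = 0.44562, b = −0.30748.
Gradient magnitude |∇z| = √(a² + b²) = √(0.19857 + 0.09455) = 0.54140.
True dip = arctan(0.54140) = 28.43°, dipping toward NW (azimuth ≈ 305°).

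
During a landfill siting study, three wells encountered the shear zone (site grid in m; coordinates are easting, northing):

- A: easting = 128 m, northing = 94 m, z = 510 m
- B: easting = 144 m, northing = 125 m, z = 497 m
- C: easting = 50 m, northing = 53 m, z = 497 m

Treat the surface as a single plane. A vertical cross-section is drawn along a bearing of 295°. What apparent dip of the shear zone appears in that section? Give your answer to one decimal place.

37.8°

Let the plane be z = a·easting + b·northing + c.
B−A: 16a + 31b = −13;  C−A: −78a − 41b = −13.
Solving gives a = 0.53121, b = −0.69353.
Unit vector along 295° is (sin 295°, cos 295°) = (-0.9063, 0.4226).
Slope in that direction = a·(-0.9063) + b·(0.4226) = −0.77454.
Apparent dip = arctan|0.77454| = 37.8° (true dip is 41.1°, so apparent ≤ true as expected).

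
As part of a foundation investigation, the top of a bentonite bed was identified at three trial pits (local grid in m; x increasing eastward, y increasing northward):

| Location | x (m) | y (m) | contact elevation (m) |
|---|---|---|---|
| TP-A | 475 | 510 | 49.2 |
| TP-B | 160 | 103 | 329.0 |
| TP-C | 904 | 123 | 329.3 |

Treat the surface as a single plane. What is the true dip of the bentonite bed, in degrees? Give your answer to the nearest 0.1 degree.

35.1°

Let the plane be z = a·x + b·y + c.
TP-B−TP-A: −315a − 407b = 279.8;  TP-C−TP-A: 429a − 387b = 280.1.
Solving gives a = 0.01928, b = −0.70239.
Gradient magnitude |∇z| = √(a² + b²) = √(0.00037 + 0.49336) = 0.70266.
True dip = arctan(0.70266) = 35.1°, dipping toward N (azimuth ≈ 358°).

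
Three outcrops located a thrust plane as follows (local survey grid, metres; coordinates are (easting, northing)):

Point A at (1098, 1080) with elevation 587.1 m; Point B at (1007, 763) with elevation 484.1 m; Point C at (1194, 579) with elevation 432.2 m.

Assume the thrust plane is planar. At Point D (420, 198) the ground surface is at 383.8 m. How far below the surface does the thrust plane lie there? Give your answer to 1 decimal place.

97.2 m

Let the plane be z = a·E + b·N + c.
Point B−Point A: −91a − 317b = −103;  Point C−Point A: 96a − 501b = −154.9.
Solving gives a = 0.032881, b = 0.315482.
Then c = 587.1 − a·1098 − b·1080 = 210.28.
At (420, 198): z_contact = 13.81 + 62.47 + 210.28 = 286.55 m.
Depth below ground = 383.8 − 286.55 = 97.2 m.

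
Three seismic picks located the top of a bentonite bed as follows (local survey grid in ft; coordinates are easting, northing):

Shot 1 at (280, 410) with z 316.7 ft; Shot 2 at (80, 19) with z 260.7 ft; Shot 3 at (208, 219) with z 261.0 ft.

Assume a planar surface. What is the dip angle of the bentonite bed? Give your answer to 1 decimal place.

52.7°

Let the plane be z = a·easting + b·northing + c.
Shot 2−Shot 1: −200a − 391b = −56;  Shot 3−Shot 1: −72a − 191b = −55.7.
Solving gives a = −1.10298, b = 0.70740.
Gradient magnitude |∇z| = √(a² + b²) = √(1.21656 + 0.50042) = 1.31033.
True dip = arctan(1.31033) = 52.7°, dipping toward ESE (azimuth ≈ 123°).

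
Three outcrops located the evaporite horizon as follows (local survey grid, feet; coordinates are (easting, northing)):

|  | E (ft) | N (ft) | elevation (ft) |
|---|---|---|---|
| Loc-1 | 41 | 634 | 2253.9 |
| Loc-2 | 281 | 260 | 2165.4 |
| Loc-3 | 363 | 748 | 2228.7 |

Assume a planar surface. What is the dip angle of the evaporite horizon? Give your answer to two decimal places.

11.38°

Two edge vectors: Loc-1→Loc-2 = (240, -374, -88.5), Loc-1→Loc-3 = (322, 114, -25.2).
Normal n = (Loc-1→Loc-2) × (Loc-1→Loc-3) = (19513.8, -22449, 147788).
So ∂z/∂E = −n_x/n_z = −0.13204 and ∂z/∂N = −n_y/n_z = 0.15190.
Gradient magnitude |∇z| = √(a² + b²) = √(0.01743 + 0.02307) = 0.20127.
True dip = arctan(0.20127) = 11.38°, dipping toward SE (azimuth ≈ 139°).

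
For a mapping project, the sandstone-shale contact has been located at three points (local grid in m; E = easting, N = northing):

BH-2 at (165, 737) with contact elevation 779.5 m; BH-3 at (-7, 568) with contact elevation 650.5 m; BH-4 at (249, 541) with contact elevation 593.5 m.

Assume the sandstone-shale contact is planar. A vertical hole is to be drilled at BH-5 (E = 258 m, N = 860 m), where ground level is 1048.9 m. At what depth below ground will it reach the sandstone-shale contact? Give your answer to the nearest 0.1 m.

Let the plane be z = a·E + b·N + c.
BH-3−BH-2: −172a − 169b = −129;  BH-4−BH-2: 84a − 196b = −186.
Solving gives a = −0.12837, b = 0.89396.
Then c = 779.5 − a·165 − b·737 = 141.83.
At (258, 860): z_contact = −33.12 + 768.81 + 141.83 = 877.52 m.
Depth below ground = 1048.9 − 877.52 = 171.4 m.

171.4 m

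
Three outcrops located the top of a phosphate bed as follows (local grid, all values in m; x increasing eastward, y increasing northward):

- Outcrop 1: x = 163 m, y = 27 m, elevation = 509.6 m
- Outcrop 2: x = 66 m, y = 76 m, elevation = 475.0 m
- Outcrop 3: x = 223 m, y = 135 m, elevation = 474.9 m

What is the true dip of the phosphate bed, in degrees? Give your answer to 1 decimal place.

Two edge vectors: Outcrop 1→Outcrop 2 = (-97, 49, -34.6), Outcrop 1→Outcrop 3 = (60, 108, -34.7).
Normal n = (Outcrop 1→Outcrop 2) × (Outcrop 1→Outcrop 3) = (2036.5, -5441.9, -13416).
So ∂z/∂x = −n_x/n_z = 0.15180 and ∂z/∂y = −n_y/n_z = −0.40563.
Gradient magnitude |∇z| = √(a² + b²) = √(0.02304 + 0.16453) = 0.43310.
True dip = arctan(0.43310) = 23.4°, dipping toward NNW (azimuth ≈ 339°).

23.4°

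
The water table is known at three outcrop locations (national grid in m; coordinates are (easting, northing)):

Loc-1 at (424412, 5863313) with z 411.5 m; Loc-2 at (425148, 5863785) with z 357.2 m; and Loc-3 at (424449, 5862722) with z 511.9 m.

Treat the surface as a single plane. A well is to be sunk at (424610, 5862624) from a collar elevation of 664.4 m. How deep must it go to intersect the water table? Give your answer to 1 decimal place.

130.6 m

Let the plane be z = a·E + b·N + c.
Loc-2−Loc-1: 736a + 472b = −54.3;  Loc-3−Loc-1: 37a − 591b = 100.4.
Solving gives a = 0.033811113, b = −0.167764786.
Then c = 411.5 − a·424412 − b·5863313 = 969719.11.
At (424610, 5862624): z_contact = 14356.54 − 983541.86 + 969719.11 = 533.78 m.
Depth below ground = 664.4 − 533.78 = 130.6 m.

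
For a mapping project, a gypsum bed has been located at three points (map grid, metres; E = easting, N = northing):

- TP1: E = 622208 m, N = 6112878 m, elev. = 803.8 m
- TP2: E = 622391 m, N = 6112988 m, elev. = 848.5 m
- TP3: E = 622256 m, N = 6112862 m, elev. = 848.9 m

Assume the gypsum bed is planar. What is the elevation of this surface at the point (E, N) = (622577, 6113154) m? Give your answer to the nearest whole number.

Let the plane be z = a·E + b·N + c.
TP2−TP1: 183a + 110b = 44.7;  TP3−TP1: 48a − 16b = 45.1.
Solving gives a = 0.69154483, b = −0.74411550.
Then c = 803.8 − a·622208 − b·6112878 = 4119206.32.
At (622577, 6113154): z = 430539.9 − 4548892.6 + 4119206.32 = 853.6 m.

854 m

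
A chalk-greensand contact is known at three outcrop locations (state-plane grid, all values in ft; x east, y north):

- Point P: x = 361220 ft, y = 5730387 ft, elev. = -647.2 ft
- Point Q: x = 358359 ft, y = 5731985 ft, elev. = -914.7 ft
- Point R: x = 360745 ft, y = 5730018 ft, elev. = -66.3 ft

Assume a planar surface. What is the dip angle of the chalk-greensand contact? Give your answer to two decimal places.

47.38°

Let the plane be z = a·x + b·y + c.
Point Q−Point P: −2861a + 1598b = −267.5;  Point R−Point P: −475a − 369b = 580.9.
Solving gives a = −0.45712, b = −0.98582.
Gradient magnitude |∇z| = √(a² + b²) = √(0.20896 + 0.97183) = 1.08664.
True dip = arctan(1.08664) = 47.38°, dipping toward NNE (azimuth ≈ 025°).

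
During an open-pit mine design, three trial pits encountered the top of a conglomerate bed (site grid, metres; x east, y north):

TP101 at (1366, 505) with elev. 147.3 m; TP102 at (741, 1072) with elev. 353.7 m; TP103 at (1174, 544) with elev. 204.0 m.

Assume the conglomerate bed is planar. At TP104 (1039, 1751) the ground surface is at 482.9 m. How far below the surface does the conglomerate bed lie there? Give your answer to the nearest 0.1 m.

180.5 m

Let the plane be z = a·x + b·y + c.
TP102−TP101: −625a + 567b = 206.4;  TP103−TP101: −192a + 39b = 56.7.
Solving gives a = −0.285236, b = 0.049608.
Then c = 147.3 − a·1366 − b·505 = 511.88.
At (1039, 1751): z_contact = −296.36 + 86.86 + 511.88 = 302.38 m.
Depth below ground = 482.9 − 302.38 = 180.5 m.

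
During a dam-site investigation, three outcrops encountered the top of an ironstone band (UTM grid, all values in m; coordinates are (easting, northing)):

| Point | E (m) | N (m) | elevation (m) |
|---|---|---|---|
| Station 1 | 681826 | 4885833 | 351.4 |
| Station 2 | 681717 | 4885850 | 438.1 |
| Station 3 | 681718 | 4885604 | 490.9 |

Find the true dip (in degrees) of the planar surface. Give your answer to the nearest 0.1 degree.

Let the plane be z = a·E + b·N + c.
Station 2−Station 1: −109a + 17b = 86.7;  Station 3−Station 1: −108a − 229b = 139.5.
Solving gives a = −0.82941, b = −0.21801.
Gradient magnitude |∇z| = √(a² + b²) = √(0.68793 + 0.04753) = 0.85759.
True dip = arctan(0.85759) = 40.6°, dipping toward ENE (azimuth ≈ 075°).

40.6°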